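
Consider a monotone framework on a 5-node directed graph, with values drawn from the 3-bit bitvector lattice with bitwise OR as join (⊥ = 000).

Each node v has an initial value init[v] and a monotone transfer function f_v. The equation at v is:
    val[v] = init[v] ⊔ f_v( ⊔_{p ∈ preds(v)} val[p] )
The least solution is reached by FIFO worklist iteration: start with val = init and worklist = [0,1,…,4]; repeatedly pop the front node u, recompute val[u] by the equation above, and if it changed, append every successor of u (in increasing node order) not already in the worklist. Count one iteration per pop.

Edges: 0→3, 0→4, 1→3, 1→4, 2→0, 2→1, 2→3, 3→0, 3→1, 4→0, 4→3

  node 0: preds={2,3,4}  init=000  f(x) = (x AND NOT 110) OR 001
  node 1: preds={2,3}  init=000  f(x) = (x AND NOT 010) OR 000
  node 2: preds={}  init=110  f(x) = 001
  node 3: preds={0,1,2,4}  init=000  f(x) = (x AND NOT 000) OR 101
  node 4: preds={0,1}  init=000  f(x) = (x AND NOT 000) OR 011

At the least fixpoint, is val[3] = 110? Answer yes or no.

no

Trace (9 dequeues):
  [1] u=0 | in 110 | out 001 | prev 000 | push {}
  [2] u=1 | in 110 | out 100 | prev 000 | push {}
  [3] u=2 | in 000 | out 111 | prev 110 | push {0,1}
  [4] u=3 | in 111 | out 111 | prev 000 | push {}
  [5] u=4 | in 101 | out 111 | prev 000 | push {3}
  [6] u=0 | in 111 | out 001 | ==
  [7] u=1 | in 111 | out 101 | prev 100 | push {4}
  [8] u=3 | in 111 | out 111 | ==
  [9] u=4 | in 101 | out 111 | ==

Converged values:
  [0] 001
  [1] 101
  [2] 111
  [3] 111
  [4] 111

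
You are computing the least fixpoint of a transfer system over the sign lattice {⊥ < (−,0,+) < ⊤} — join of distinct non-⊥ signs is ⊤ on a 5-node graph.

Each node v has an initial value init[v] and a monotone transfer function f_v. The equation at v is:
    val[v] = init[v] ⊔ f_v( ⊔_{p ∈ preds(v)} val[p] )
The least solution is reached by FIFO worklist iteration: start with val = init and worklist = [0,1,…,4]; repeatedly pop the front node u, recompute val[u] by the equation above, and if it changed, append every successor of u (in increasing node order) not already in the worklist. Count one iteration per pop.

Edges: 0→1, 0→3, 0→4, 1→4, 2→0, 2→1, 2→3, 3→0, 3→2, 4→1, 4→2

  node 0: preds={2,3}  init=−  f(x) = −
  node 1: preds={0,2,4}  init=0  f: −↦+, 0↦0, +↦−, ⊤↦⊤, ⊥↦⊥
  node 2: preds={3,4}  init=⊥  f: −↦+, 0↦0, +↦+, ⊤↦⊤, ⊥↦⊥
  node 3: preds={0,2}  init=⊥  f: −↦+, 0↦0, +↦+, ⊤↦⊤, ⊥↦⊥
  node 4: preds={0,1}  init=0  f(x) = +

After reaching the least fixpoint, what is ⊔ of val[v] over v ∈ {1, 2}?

Worklist (11 pops):
  #1 pop 0: in=⊥ → − (no change)
  #2 pop 1: in=⊤ → ⊤ (was 0); enqueue []
  #3 pop 2: in=0 → 0 (was ⊥); enqueue [0,1]
  #4 pop 3: in=⊤ → ⊤ (was ⊥); enqueue [2]
  #5 pop 4: in=⊤ → ⊤ (was 0); enqueue []
  #6 pop 0: in=⊤ → − (no change)
  #7 pop 1: in=⊤ → ⊤ (no change)
  #8 pop 2: in=⊤ → ⊤ (was 0); enqueue [0,1,3]
  #9 pop 0: in=⊤ → − (no change)
  #10 pop 1: in=⊤ → ⊤ (no change)
  #11 pop 3: in=⊤ → ⊤ (no change)

Fixpoint:
  val[0] = −
  val[1] = ⊤
  val[2] = ⊤
  val[3] = ⊤
  val[4] = ⊤

⊤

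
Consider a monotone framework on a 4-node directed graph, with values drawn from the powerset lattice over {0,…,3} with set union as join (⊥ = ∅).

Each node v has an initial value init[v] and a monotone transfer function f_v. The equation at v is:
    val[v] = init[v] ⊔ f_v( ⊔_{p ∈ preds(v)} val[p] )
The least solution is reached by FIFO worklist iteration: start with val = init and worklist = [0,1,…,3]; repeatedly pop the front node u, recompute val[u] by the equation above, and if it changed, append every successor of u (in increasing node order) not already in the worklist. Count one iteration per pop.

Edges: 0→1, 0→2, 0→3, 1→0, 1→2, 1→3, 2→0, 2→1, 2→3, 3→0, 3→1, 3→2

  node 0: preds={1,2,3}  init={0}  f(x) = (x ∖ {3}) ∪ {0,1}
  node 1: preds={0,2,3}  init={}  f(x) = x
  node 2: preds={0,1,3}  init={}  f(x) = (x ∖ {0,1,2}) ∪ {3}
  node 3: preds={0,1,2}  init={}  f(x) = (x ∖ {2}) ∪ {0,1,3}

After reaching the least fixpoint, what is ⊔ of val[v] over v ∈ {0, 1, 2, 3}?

{0,1,3}

Worklist (9 pops):
  #1 pop 0: in={} → {0,1} (was {0}); enqueue []
  #2 pop 1: in={0,1} → {0,1} (was {}); enqueue [0]
  #3 pop 2: in={0,1} → {3} (was {}); enqueue [1]
  #4 pop 3: in={0,1,3} → {0,1,3} (was {}); enqueue [2]
  #5 pop 0: in={0,1,3} → {0,1} (no change)
  #6 pop 1: in={0,1,3} → {0,1,3} (was {0,1}); enqueue [0,3]
  #7 pop 2: in={0,1,3} → {3} (no change)
  #8 pop 0: in={0,1,3} → {0,1} (no change)
  #9 pop 3: in={0,1,3} → {0,1,3} (no change)

Fixpoint:
  val[0] = {0,1}
  val[1] = {0,1,3}
  val[2] = {3}
  val[3] = {0,1,3}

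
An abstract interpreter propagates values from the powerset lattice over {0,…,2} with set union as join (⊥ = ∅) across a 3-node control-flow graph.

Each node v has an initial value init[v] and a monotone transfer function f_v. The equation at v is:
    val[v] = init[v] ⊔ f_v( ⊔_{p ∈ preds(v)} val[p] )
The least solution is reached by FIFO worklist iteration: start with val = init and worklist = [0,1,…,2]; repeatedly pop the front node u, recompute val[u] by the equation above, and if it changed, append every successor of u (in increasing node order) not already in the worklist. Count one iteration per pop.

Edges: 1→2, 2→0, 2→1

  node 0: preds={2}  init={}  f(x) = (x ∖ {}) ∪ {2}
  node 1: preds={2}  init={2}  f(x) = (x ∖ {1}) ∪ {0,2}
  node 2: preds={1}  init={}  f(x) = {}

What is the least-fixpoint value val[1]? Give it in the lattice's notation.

Iteration log — 3 steps:
  step 1. node 0  ⊔preds={}  new={2}  old={}  +wl: 
  step 2. node 1  ⊔preds={}  new={0,2}  old={2}  +wl: 
  step 3. node 2  ⊔preds={0,2}  new={}  stable

Least fixpoint reached:
  node 0: {2}
  node 1: {0,2}
  node 2: {}

{0,2}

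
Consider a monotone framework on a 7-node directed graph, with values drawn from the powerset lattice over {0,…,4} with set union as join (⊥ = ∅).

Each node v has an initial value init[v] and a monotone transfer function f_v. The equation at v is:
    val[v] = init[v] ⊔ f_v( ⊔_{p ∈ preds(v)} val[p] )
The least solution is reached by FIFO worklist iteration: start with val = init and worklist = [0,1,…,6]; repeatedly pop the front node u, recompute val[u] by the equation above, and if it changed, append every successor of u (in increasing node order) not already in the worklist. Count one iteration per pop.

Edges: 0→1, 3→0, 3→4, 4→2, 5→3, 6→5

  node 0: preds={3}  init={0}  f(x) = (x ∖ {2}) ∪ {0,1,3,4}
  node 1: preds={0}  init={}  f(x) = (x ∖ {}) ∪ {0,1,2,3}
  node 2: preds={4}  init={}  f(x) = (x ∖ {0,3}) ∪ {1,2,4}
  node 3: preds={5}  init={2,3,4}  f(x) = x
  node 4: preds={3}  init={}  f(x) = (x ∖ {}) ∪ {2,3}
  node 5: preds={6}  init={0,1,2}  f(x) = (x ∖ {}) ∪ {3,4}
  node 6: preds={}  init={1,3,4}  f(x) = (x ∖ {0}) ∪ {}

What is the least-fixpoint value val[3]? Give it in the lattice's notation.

{0,1,2,3,4}

Worklist (10 pops):
  #1 pop 0: in={2,3,4} → {0,1,3,4} (was {0}); enqueue []
  #2 pop 1: in={0,1,3,4} → {0,1,2,3,4} (was {}); enqueue []
  #3 pop 2: in={} → {1,2,4} (was {}); enqueue []
  #4 pop 3: in={0,1,2} → {0,1,2,3,4} (was {2,3,4}); enqueue [0]
  #5 pop 4: in={0,1,2,3,4} → {0,1,2,3,4} (was {}); enqueue [2]
  #6 pop 5: in={1,3,4} → {0,1,2,3,4} (was {0,1,2}); enqueue [3]
  #7 pop 6: in={} → {1,3,4} (no change)
  #8 pop 0: in={0,1,2,3,4} → {0,1,3,4} (no change)
  #9 pop 2: in={0,1,2,3,4} → {1,2,4} (no change)
  #10 pop 3: in={0,1,2,3,4} → {0,1,2,3,4} (no change)

Fixpoint:
  val[0] = {0,1,3,4}
  val[1] = {0,1,2,3,4}
  val[2] = {1,2,4}
  val[3] = {0,1,2,3,4}
  val[4] = {0,1,2,3,4}
  val[5] = {0,1,2,3,4}
  val[6] = {1,3,4}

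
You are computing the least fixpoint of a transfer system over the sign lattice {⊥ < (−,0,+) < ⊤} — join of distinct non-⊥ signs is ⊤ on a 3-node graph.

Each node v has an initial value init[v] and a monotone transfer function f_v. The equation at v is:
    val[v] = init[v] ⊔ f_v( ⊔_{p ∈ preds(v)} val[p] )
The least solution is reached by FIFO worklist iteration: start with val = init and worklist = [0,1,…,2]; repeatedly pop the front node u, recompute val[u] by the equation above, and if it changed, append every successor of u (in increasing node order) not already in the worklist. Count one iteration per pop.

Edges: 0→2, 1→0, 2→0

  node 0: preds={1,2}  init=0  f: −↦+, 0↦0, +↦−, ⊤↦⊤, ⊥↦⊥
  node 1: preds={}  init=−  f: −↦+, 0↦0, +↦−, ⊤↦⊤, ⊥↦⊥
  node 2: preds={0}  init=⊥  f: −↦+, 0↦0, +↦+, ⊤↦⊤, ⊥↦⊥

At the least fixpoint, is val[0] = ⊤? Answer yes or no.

yes

Worklist (4 pops):
  #1 pop 0: in=− → ⊤ (was 0); enqueue []
  #2 pop 1: in=⊥ → − (no change)
  #3 pop 2: in=⊤ → ⊤ (was ⊥); enqueue [0]
  #4 pop 0: in=⊤ → ⊤ (no change)

Fixpoint:
  val[0] = ⊤
  val[1] = −
  val[2] = ⊤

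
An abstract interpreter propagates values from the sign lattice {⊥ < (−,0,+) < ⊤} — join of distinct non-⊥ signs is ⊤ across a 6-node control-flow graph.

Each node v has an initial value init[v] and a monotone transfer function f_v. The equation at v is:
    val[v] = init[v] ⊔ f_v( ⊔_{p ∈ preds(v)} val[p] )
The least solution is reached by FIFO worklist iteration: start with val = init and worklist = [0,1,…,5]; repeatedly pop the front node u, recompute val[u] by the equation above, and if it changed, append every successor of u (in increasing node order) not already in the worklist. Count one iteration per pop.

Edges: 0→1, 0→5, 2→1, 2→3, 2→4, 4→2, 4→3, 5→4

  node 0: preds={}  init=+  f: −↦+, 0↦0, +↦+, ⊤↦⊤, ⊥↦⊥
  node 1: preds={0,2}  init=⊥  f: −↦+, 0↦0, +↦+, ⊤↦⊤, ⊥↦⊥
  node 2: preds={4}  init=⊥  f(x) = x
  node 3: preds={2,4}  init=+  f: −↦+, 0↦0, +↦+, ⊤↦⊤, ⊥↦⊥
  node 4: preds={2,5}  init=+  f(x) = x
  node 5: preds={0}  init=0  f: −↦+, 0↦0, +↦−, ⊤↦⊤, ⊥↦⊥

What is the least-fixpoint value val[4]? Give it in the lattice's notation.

Worklist (11 pops):
  #1 pop 0: in=⊥ → + (no change)
  #2 pop 1: in=+ → + (was ⊥); enqueue []
  #3 pop 2: in=+ → + (was ⊥); enqueue [1]
  #4 pop 3: in=+ → + (no change)
  #5 pop 4: in=⊤ → ⊤ (was +); enqueue [2,3]
  #6 pop 5: in=+ → ⊤ (was 0); enqueue [4]
  #7 pop 1: in=+ → + (no change)
  #8 pop 2: in=⊤ → ⊤ (was +); enqueue [1]
  #9 pop 3: in=⊤ → ⊤ (was +); enqueue []
  #10 pop 4: in=⊤ → ⊤ (no change)
  #11 pop 1: in=⊤ → ⊤ (was +); enqueue []

Fixpoint:
  val[0] = +
  val[1] = ⊤
  val[2] = ⊤
  val[3] = ⊤
  val[4] = ⊤
  val[5] = ⊤

⊤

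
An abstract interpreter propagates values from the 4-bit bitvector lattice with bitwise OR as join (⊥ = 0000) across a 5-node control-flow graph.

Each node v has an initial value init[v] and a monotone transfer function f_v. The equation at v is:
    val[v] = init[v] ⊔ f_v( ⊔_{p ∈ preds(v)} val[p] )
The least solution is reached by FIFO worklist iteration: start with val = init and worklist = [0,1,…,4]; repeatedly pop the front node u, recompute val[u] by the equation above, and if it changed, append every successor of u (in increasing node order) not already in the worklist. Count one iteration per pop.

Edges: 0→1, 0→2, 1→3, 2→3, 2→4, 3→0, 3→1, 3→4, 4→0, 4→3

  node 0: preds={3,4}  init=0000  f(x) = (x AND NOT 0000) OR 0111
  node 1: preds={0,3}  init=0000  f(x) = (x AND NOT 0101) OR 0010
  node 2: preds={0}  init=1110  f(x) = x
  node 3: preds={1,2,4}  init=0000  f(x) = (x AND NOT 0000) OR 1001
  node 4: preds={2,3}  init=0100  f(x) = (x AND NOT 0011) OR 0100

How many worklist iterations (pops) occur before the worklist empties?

Iteration log — 9 steps:
  step 1. node 0  ⊔preds=0100  new=0111  old=0000  +wl: 
  step 2. node 1  ⊔preds=0111  new=0010  old=0000  +wl: 
  step 3. node 2  ⊔preds=0111  new=1111  old=1110  +wl: 
  step 4. node 3  ⊔preds=1111  new=1111  old=0000  +wl: 0,1
  step 5. node 4  ⊔preds=1111  new=1100  old=0100  +wl: 3
  step 6. node 0  ⊔preds=1111  new=1111  old=0111  +wl: 2
  step 7. node 1  ⊔preds=1111  new=1010  old=0010  +wl: 
  step 8. node 3  ⊔preds=1111  new=1111  stable
  step 9. node 2  ⊔preds=1111  new=1111  stable

Least fixpoint reached:
  node 0: 1111
  node 1: 1010
  node 2: 1111
  node 3: 1111
  node 4: 1100

9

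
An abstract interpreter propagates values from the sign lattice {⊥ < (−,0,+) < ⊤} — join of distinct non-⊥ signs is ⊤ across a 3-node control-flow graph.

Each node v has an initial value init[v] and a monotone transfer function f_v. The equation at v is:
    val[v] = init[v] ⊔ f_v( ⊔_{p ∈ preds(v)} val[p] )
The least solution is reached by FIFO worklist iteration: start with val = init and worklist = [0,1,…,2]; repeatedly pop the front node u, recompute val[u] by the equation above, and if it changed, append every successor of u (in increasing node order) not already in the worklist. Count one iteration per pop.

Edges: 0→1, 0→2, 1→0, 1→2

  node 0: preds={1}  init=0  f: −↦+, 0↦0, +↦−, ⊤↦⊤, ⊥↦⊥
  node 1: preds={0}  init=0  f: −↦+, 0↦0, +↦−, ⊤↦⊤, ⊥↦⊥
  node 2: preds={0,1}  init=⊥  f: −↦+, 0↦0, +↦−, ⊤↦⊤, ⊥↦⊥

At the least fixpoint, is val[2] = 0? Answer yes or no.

Worklist (3 pops):
  #1 pop 0: in=0 → 0 (no change)
  #2 pop 1: in=0 → 0 (no change)
  #3 pop 2: in=0 → 0 (was ⊥); enqueue []

Fixpoint:
  val[0] = 0
  val[1] = 0
  val[2] = 0

yes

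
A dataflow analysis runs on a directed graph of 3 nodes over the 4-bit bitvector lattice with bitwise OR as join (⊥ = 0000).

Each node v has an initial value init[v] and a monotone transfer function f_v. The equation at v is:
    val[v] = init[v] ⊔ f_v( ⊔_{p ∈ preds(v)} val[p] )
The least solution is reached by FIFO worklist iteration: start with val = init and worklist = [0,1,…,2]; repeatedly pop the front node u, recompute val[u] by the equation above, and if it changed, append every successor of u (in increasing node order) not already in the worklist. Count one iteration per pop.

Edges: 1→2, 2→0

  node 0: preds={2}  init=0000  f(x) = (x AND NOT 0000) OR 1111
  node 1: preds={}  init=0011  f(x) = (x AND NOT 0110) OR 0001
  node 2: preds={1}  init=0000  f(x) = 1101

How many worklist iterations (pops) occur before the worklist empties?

Trace (4 dequeues):
  [1] u=0 | in 0000 | out 1111 | prev 0000 | push {}
  [2] u=1 | in 0000 | out 0011 | ==
  [3] u=2 | in 0011 | out 1101 | prev 0000 | push {0}
  [4] u=0 | in 1101 | out 1111 | ==

Converged values:
  [0] 1111
  [1] 0011
  [2] 1101

4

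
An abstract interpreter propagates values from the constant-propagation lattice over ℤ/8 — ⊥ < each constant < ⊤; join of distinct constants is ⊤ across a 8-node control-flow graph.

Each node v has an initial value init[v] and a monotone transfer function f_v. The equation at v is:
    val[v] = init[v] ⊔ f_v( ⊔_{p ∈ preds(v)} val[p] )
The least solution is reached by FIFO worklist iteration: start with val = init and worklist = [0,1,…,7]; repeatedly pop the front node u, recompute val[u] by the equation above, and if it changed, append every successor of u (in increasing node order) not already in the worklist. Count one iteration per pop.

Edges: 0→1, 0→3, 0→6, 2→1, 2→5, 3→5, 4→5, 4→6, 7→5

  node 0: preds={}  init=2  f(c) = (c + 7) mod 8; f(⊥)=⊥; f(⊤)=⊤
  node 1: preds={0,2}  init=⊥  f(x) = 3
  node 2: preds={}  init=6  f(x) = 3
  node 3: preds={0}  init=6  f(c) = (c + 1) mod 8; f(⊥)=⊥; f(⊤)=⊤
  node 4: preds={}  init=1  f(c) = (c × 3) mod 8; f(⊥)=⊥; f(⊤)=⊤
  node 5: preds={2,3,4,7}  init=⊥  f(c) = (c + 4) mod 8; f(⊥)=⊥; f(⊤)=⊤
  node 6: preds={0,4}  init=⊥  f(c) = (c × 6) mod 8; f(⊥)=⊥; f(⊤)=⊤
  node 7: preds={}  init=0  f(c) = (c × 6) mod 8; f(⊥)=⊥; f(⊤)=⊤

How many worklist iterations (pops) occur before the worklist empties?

Trace (9 dequeues):
  [1] u=0 | in ⊥ | out 2 | ==
  [2] u=1 | in ⊤ | out 3 | prev ⊥ | push {}
  [3] u=2 | in ⊥ | out ⊤ | prev 6 | push {1}
  [4] u=3 | in 2 | out ⊤ | prev 6 | push {}
  [5] u=4 | in ⊥ | out 1 | ==
  [6] u=5 | in ⊤ | out ⊤ | prev ⊥ | push {}
  [7] u=6 | in ⊤ | out ⊤ | prev ⊥ | push {}
  [8] u=7 | in ⊥ | out 0 | ==
  [9] u=1 | in ⊤ | out 3 | ==

Converged values:
  [0] 2
  [1] 3
  [2] ⊤
  [3] ⊤
  [4] 1
  [5] ⊤
  [6] ⊤
  [7] 0

9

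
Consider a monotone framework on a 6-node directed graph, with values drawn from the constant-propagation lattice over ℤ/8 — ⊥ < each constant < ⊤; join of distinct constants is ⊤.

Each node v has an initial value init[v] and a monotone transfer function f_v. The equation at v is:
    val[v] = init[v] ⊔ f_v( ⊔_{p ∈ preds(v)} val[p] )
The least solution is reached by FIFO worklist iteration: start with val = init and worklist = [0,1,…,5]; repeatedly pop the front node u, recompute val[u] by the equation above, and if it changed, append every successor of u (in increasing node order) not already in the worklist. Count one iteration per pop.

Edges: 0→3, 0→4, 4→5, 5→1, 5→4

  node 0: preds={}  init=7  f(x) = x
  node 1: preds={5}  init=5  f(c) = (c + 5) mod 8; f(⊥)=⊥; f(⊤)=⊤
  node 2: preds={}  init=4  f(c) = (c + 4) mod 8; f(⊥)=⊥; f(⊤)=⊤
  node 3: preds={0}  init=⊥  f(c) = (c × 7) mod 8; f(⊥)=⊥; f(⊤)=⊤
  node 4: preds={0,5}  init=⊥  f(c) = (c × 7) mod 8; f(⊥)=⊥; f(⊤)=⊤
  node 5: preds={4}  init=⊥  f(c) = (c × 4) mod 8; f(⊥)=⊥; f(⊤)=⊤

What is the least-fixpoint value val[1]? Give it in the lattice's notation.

Trace (11 dequeues):
  [1] u=0 | in ⊥ | out 7 | ==
  [2] u=1 | in ⊥ | out 5 | ==
  [3] u=2 | in ⊥ | out 4 | ==
  [4] u=3 | in 7 | out 1 | prev ⊥ | push {}
  [5] u=4 | in 7 | out 1 | prev ⊥ | push {}
  [6] u=5 | in 1 | out 4 | prev ⊥ | push {1,4}
  [7] u=1 | in 4 | out ⊤ | prev 5 | push {}
  [8] u=4 | in ⊤ | out ⊤ | prev 1 | push {5}
  [9] u=5 | in ⊤ | out ⊤ | prev 4 | push {1,4}
  [10] u=1 | in ⊤ | out ⊤ | ==
  [11] u=4 | in ⊤ | out ⊤ | ==

Converged values:
  [0] 7
  [1] ⊤
  [2] 4
  [3] 1
  [4] ⊤
  [5] ⊤

⊤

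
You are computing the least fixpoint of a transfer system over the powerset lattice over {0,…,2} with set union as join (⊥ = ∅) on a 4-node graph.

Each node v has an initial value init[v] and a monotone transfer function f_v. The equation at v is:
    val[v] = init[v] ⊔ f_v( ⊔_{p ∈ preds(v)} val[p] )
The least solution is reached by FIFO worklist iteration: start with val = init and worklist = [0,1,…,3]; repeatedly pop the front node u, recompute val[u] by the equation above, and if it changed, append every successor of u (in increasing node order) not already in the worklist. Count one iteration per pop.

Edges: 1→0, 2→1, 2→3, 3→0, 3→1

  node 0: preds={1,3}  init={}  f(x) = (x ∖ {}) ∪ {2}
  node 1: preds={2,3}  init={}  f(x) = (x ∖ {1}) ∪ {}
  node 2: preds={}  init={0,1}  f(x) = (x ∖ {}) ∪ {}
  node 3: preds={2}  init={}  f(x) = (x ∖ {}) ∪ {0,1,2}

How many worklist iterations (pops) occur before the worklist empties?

7

Trace (7 dequeues):
  [1] u=0 | in {} | out {2} | prev {} | push {}
  [2] u=1 | in {0,1} | out {0} | prev {} | push {0}
  [3] u=2 | in {} | out {0,1} | ==
  [4] u=3 | in {0,1} | out {0,1,2} | prev {} | push {1}
  [5] u=0 | in {0,1,2} | out {0,1,2} | prev {2} | push {}
  [6] u=1 | in {0,1,2} | out {0,2} | prev {0} | push {0}
  [7] u=0 | in {0,1,2} | out {0,1,2} | ==

Converged values:
  [0] {0,1,2}
  [1] {0,2}
  [2] {0,1}
  [3] {0,1,2}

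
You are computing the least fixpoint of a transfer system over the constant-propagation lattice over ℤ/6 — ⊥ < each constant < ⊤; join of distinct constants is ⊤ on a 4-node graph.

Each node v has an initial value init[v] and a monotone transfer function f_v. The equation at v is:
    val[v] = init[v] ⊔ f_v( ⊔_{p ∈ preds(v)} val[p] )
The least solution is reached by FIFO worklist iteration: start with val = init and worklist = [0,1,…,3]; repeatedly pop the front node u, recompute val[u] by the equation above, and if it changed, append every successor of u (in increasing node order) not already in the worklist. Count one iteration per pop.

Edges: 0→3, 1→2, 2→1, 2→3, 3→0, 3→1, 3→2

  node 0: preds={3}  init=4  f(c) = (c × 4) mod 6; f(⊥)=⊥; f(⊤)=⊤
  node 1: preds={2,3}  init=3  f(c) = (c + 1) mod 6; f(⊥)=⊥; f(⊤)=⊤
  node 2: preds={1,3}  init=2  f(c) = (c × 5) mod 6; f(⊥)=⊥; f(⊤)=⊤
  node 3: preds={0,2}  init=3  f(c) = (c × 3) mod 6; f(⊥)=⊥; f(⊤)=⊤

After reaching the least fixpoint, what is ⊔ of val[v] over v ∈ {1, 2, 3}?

⊤

Trace (7 dequeues):
  [1] u=0 | in 3 | out ⊤ | prev 4 | push {}
  [2] u=1 | in ⊤ | out ⊤ | prev 3 | push {}
  [3] u=2 | in ⊤ | out ⊤ | prev 2 | push {1}
  [4] u=3 | in ⊤ | out ⊤ | prev 3 | push {0,2}
  [5] u=1 | in ⊤ | out ⊤ | ==
  [6] u=0 | in ⊤ | out ⊤ | ==
  [7] u=2 | in ⊤ | out ⊤ | ==

Converged values:
  [0] ⊤
  [1] ⊤
  [2] ⊤
  [3] ⊤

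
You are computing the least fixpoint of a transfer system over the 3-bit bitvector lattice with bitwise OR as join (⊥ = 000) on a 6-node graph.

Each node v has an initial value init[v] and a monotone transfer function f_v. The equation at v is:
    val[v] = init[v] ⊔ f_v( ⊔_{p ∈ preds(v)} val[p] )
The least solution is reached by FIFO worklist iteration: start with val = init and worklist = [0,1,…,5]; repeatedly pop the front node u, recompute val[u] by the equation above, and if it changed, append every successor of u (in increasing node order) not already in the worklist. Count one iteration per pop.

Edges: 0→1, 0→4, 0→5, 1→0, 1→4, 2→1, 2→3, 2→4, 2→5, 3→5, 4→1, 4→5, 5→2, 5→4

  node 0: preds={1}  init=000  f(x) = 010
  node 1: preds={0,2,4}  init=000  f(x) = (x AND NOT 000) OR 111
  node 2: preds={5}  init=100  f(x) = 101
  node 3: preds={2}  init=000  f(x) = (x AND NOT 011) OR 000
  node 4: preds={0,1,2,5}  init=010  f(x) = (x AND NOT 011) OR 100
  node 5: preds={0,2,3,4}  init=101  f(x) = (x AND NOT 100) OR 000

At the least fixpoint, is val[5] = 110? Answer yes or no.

no

Iteration log — 10 steps:
  step 1. node 0  ⊔preds=000  new=010  old=000  +wl: 
  step 2. node 1  ⊔preds=110  new=111  old=000  +wl: 0
  step 3. node 2  ⊔preds=101  new=101  old=100  +wl: 1
  step 4. node 3  ⊔preds=101  new=100  old=000  +wl: 
  step 5. node 4  ⊔preds=111  new=110  old=010  +wl: 
  step 6. node 5  ⊔preds=111  new=111  old=101  +wl: 2,4
  step 7. node 0  ⊔preds=111  new=010  stable
  step 8. node 1  ⊔preds=111  new=111  stable
  step 9. node 2  ⊔preds=111  new=101  stable
  step 10. node 4  ⊔preds=111  new=110  stable

Least fixpoint reached:
  node 0: 010
  node 1: 111
  node 2: 101
  node 3: 100
  node 4: 110
  node 5: 111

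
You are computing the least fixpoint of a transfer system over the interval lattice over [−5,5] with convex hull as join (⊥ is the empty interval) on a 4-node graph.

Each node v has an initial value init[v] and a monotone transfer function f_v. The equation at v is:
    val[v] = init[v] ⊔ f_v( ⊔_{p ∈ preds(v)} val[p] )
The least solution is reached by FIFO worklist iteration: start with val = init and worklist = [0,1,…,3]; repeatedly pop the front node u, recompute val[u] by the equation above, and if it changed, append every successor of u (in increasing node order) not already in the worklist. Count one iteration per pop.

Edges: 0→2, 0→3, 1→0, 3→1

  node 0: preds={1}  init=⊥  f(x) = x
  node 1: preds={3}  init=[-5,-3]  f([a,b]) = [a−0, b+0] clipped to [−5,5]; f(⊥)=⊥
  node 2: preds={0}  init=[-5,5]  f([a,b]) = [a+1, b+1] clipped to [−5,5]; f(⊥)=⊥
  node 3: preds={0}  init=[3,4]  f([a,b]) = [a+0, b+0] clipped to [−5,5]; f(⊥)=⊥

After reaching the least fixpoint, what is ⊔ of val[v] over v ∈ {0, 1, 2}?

[-5,5]

Worklist (8 pops):
  #1 pop 0: in=[-5,-3] → [-5,-3] (was ⊥); enqueue []
  #2 pop 1: in=[3,4] → [-5,4] (was [-5,-3]); enqueue [0]
  #3 pop 2: in=[-5,-3] → [-5,5] (no change)
  #4 pop 3: in=[-5,-3] → [-5,4] (was [3,4]); enqueue [1]
  #5 pop 0: in=[-5,4] → [-5,4] (was [-5,-3]); enqueue [2,3]
  #6 pop 1: in=[-5,4] → [-5,4] (no change)
  #7 pop 2: in=[-5,4] → [-5,5] (no change)
  #8 pop 3: in=[-5,4] → [-5,4] (no change)

Fixpoint:
  val[0] = [-5,4]
  val[1] = [-5,4]
  val[2] = [-5,5]
  val[3] = [-5,4]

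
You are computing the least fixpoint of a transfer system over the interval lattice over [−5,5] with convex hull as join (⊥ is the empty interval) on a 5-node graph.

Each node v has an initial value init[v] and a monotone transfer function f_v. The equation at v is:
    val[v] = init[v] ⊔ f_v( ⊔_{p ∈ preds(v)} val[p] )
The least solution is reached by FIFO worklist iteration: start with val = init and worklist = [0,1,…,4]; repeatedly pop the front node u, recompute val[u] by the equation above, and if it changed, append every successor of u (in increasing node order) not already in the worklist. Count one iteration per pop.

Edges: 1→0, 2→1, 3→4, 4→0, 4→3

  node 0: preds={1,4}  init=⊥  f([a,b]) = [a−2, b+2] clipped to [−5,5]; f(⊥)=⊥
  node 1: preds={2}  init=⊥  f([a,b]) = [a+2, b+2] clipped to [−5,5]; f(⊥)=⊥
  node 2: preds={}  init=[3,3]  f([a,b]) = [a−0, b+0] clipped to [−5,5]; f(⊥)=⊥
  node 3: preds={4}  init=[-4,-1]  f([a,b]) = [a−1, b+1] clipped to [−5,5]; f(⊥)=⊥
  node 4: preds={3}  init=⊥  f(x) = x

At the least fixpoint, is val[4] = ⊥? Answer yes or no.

Trace (25 dequeues):
  [1] u=0 | in ⊥ | out ⊥ | ==
  [2] u=1 | in [3,3] | out [5,5] | prev ⊥ | push {0}
  [3] u=2 | in ⊥ | out [3,3] | ==
  [4] u=3 | in ⊥ | out [-4,-1] | ==
  [5] u=4 | in [-4,-1] | out [-4,-1] | prev ⊥ | push {3}
  [6] u=0 | in [-4,5] | out [-5,5] | prev ⊥ | push {}
  [7] u=3 | in [-4,-1] | out [-5,0] | prev [-4,-1] | push {4}
  [8] u=4 | in [-5,0] | out [-5,0] | prev [-4,-1] | push {0,3}
  [9] u=0 | in [-5,5] | out [-5,5] | ==
  [10] u=3 | in [-5,0] | out [-5,1] | prev [-5,0] | push {4}
  [11] u=4 | in [-5,1] | out [-5,1] | prev [-5,0] | push {0,3}
  [12] u=0 | in [-5,5] | out [-5,5] | ==
  [13] u=3 | in [-5,1] | out [-5,2] | prev [-5,1] | push {4}
  [14] u=4 | in [-5,2] | out [-5,2] | prev [-5,1] | push {0,3}
  [15] u=0 | in [-5,5] | out [-5,5] | ==
  [16] u=3 | in [-5,2] | out [-5,3] | prev [-5,2] | push {4}
  [17] u=4 | in [-5,3] | out [-5,3] | prev [-5,2] | push {0,3}
  [18] u=0 | in [-5,5] | out [-5,5] | ==
  [19] u=3 | in [-5,3] | out [-5,4] | prev [-5,3] | push {4}
  [20] u=4 | in [-5,4] | out [-5,4] | prev [-5,3] | push {0,3}
  [21] u=0 | in [-5,5] | out [-5,5] | ==
  [22] u=3 | in [-5,4] | out [-5,5] | prev [-5,4] | push {4}
  [23] u=4 | in [-5,5] | out [-5,5] | prev [-5,4] | push {0,3}
  [24] u=0 | in [-5,5] | out [-5,5] | ==
  [25] u=3 | in [-5,5] | out [-5,5] | ==

Converged values:
  [0] [-5,5]
  [1] [5,5]
  [2] [3,3]
  [3] [-5,5]
  [4] [-5,5]

no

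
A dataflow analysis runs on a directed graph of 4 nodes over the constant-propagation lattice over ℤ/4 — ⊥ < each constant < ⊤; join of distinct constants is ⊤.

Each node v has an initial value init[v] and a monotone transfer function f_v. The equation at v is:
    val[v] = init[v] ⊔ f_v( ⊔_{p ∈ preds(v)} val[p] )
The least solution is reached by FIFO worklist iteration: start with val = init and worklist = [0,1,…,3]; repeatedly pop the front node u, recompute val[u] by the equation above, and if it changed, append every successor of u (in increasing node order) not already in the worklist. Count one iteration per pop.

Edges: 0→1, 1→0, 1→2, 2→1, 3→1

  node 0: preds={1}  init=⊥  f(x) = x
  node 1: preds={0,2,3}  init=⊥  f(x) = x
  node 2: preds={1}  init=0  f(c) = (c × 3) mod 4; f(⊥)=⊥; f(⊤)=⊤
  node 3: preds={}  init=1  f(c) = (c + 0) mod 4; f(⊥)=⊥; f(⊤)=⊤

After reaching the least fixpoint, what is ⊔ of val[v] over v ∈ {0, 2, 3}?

Trace (6 dequeues):
  [1] u=0 | in ⊥ | out ⊥ | ==
  [2] u=1 | in ⊤ | out ⊤ | prev ⊥ | push {0}
  [3] u=2 | in ⊤ | out ⊤ | prev 0 | push {1}
  [4] u=3 | in ⊥ | out 1 | ==
  [5] u=0 | in ⊤ | out ⊤ | prev ⊥ | push {}
  [6] u=1 | in ⊤ | out ⊤ | ==

Converged values:
  [0] ⊤
  [1] ⊤
  [2] ⊤
  [3] 1

⊤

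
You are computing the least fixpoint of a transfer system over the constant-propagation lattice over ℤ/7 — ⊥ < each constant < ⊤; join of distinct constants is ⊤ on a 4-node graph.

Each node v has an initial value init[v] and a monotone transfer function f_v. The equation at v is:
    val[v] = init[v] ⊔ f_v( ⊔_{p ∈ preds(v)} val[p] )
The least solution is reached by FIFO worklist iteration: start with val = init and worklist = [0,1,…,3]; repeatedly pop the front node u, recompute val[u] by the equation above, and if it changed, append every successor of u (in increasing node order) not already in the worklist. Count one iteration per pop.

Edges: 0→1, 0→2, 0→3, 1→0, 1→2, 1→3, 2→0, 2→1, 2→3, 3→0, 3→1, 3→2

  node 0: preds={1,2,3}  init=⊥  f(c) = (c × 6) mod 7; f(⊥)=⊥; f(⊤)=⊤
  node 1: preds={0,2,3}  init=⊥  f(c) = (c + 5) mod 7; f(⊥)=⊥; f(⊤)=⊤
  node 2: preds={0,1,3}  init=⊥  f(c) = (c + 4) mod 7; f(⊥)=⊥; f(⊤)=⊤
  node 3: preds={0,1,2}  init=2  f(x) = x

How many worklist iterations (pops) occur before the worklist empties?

8

Trace (8 dequeues):
  [1] u=0 | in 2 | out 5 | prev ⊥ | push {}
  [2] u=1 | in ⊤ | out ⊤ | prev ⊥ | push {0}
  [3] u=2 | in ⊤ | out ⊤ | prev ⊥ | push {1}
  [4] u=3 | in ⊤ | out ⊤ | prev 2 | push {2}
  [5] u=0 | in ⊤ | out ⊤ | prev 5 | push {3}
  [6] u=1 | in ⊤ | out ⊤ | ==
  [7] u=2 | in ⊤ | out ⊤ | ==
  [8] u=3 | in ⊤ | out ⊤ | ==

Converged values:
  [0] ⊤
  [1] ⊤
  [2] ⊤
  [3] ⊤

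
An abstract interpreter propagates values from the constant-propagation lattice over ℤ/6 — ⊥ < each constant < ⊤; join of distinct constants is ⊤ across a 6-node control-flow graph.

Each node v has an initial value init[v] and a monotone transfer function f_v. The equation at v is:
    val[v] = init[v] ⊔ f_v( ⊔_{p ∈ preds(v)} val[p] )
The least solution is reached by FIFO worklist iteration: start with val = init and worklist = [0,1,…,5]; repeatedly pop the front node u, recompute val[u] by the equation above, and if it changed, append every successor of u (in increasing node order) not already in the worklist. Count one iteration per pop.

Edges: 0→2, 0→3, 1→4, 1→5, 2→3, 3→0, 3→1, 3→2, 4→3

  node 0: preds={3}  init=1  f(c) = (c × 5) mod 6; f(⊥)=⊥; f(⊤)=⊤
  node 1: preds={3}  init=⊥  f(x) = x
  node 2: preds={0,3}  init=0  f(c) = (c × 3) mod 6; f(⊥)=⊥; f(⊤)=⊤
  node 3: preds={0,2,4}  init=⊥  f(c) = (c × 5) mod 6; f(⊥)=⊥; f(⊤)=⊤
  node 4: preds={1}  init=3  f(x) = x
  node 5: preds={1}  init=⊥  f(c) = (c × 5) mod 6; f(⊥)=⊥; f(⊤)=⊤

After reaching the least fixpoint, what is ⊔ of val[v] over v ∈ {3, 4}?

⊤

Trace (13 dequeues):
  [1] u=0 | in ⊥ | out 1 | ==
  [2] u=1 | in ⊥ | out ⊥ | ==
  [3] u=2 | in 1 | out ⊤ | prev 0 | push {}
  [4] u=3 | in ⊤ | out ⊤ | prev ⊥ | push {0,1,2}
  [5] u=4 | in ⊥ | out 3 | ==
  [6] u=5 | in ⊥ | out ⊥ | ==
  [7] u=0 | in ⊤ | out ⊤ | prev 1 | push {3}
  [8] u=1 | in ⊤ | out ⊤ | prev ⊥ | push {4,5}
  [9] u=2 | in ⊤ | out ⊤ | ==
  [10] u=3 | in ⊤ | out ⊤ | ==
  [11] u=4 | in ⊤ | out ⊤ | prev 3 | push {3}
  [12] u=5 | in ⊤ | out ⊤ | prev ⊥ | push {}
  [13] u=3 | in ⊤ | out ⊤ | ==

Converged values:
  [0] ⊤
  [1] ⊤
  [2] ⊤
  [3] ⊤
  [4] ⊤
  [5] ⊤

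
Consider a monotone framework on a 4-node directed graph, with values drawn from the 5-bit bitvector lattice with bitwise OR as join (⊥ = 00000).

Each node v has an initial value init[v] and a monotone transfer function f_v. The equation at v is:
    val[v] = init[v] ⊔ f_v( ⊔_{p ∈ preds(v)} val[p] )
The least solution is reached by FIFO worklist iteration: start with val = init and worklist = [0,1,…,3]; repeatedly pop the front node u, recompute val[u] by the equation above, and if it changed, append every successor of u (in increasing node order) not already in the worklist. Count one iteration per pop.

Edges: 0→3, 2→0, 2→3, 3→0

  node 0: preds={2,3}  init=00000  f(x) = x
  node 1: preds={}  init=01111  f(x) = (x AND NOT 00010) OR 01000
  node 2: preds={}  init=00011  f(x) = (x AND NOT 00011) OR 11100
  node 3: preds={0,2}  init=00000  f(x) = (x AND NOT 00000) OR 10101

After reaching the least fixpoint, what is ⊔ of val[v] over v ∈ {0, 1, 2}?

Trace (6 dequeues):
  [1] u=0 | in 00011 | out 00011 | prev 00000 | push {}
  [2] u=1 | in 00000 | out 01111 | ==
  [3] u=2 | in 00000 | out 11111 | prev 00011 | push {0}
  [4] u=3 | in 11111 | out 11111 | prev 00000 | push {}
  [5] u=0 | in 11111 | out 11111 | prev 00011 | push {3}
  [6] u=3 | in 11111 | out 11111 | ==

Converged values:
  [0] 11111
  [1] 01111
  [2] 11111
  [3] 11111

11111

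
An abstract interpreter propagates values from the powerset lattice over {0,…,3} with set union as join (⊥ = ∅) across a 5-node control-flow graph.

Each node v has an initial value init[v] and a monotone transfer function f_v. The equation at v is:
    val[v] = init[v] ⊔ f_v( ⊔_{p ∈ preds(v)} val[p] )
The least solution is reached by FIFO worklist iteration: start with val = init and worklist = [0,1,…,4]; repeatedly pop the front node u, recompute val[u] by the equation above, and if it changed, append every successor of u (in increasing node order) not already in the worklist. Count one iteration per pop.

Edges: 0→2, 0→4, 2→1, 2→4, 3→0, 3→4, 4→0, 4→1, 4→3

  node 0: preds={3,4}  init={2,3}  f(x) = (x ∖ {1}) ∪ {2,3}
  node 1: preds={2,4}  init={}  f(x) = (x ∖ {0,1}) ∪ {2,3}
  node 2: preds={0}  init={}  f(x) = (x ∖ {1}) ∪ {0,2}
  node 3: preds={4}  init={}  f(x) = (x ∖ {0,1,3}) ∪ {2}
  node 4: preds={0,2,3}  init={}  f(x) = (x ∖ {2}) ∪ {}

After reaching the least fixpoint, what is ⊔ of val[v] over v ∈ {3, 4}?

{0,2,3}

Trace (10 dequeues):
  [1] u=0 | in {} | out {2,3} | ==
  [2] u=1 | in {} | out {2,3} | prev {} | push {}
  [3] u=2 | in {2,3} | out {0,2,3} | prev {} | push {1}
  [4] u=3 | in {} | out {2} | prev {} | push {0}
  [5] u=4 | in {0,2,3} | out {0,3} | prev {} | push {3}
  [6] u=1 | in {0,2,3} | out {2,3} | ==
  [7] u=0 | in {0,2,3} | out {0,2,3} | prev {2,3} | push {2,4}
  [8] u=3 | in {0,3} | out {2} | ==
  [9] u=2 | in {0,2,3} | out {0,2,3} | ==
  [10] u=4 | in {0,2,3} | out {0,3} | ==

Converged values:
  [0] {0,2,3}
  [1] {2,3}
  [2] {0,2,3}
  [3] {2}
  [4] {0,3}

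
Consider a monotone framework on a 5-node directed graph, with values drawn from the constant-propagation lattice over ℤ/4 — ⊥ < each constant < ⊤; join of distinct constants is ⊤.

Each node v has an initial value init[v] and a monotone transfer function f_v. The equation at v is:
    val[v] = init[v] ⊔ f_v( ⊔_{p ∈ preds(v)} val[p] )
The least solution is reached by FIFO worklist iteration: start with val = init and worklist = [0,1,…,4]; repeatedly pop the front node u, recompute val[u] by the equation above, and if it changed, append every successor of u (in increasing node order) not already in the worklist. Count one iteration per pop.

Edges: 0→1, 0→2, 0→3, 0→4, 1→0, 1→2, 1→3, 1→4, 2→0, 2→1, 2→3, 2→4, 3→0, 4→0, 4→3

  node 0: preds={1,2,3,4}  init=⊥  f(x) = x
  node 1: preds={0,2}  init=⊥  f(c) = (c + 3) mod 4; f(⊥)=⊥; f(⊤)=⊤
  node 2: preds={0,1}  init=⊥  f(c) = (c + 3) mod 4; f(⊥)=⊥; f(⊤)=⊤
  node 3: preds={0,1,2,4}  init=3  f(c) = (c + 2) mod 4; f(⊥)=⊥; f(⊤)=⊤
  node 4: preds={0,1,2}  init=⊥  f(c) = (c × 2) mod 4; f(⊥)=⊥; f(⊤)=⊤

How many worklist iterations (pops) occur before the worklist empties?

11

Trace (11 dequeues):
  [1] u=0 | in 3 | out 3 | prev ⊥ | push {}
  [2] u=1 | in 3 | out 2 | prev ⊥ | push {0}
  [3] u=2 | in ⊤ | out ⊤ | prev ⊥ | push {1}
  [4] u=3 | in ⊤ | out ⊤ | prev 3 | push {}
  [5] u=4 | in ⊤ | out ⊤ | prev ⊥ | push {3}
  [6] u=0 | in ⊤ | out ⊤ | prev 3 | push {2,4}
  [7] u=1 | in ⊤ | out ⊤ | prev 2 | push {0}
  [8] u=3 | in ⊤ | out ⊤ | ==
  [9] u=2 | in ⊤ | out ⊤ | ==
  [10] u=4 | in ⊤ | out ⊤ | ==
  [11] u=0 | in ⊤ | out ⊤ | ==

Converged values:
  [0] ⊤
  [1] ⊤
  [2] ⊤
  [3] ⊤
  [4] ⊤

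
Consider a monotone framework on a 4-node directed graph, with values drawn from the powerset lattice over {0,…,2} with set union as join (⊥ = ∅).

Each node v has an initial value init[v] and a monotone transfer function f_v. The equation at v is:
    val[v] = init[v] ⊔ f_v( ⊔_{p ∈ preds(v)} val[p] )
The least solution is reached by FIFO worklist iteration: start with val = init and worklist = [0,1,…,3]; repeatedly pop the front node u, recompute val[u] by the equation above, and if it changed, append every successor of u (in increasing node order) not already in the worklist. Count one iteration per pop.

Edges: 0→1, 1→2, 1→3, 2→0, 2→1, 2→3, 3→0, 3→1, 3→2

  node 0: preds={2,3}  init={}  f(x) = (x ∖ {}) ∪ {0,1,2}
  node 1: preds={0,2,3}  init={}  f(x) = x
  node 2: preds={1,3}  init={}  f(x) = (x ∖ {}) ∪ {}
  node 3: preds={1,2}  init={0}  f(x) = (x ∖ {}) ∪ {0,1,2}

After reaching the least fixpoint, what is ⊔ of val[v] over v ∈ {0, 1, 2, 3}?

Trace (7 dequeues):
  [1] u=0 | in {0} | out {0,1,2} | prev {} | push {}
  [2] u=1 | in {0,1,2} | out {0,1,2} | prev {} | push {}
  [3] u=2 | in {0,1,2} | out {0,1,2} | prev {} | push {0,1}
  [4] u=3 | in {0,1,2} | out {0,1,2} | prev {0} | push {2}
  [5] u=0 | in {0,1,2} | out {0,1,2} | ==
  [6] u=1 | in {0,1,2} | out {0,1,2} | ==
  [7] u=2 | in {0,1,2} | out {0,1,2} | ==

Converged values:
  [0] {0,1,2}
  [1] {0,1,2}
  [2] {0,1,2}
  [3] {0,1,2}

{0,1,2}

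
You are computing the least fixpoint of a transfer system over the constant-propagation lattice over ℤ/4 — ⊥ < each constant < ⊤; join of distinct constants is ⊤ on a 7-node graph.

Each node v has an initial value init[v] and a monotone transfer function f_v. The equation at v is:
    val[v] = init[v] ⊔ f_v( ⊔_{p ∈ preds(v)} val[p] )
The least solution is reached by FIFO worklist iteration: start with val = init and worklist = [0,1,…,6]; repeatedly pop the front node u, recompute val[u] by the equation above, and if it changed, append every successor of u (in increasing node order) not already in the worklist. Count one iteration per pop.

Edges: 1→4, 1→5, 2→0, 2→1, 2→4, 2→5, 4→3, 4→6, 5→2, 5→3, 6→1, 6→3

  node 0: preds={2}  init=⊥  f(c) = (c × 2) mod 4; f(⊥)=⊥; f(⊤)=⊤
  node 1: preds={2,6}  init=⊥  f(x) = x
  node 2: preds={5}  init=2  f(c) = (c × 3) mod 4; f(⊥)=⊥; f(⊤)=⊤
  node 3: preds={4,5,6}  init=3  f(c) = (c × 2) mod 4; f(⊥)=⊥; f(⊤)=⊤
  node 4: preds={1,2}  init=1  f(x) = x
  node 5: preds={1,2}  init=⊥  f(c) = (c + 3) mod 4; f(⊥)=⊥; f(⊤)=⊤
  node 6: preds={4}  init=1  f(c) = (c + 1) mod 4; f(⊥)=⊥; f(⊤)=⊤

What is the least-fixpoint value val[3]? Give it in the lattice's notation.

⊤

Trace (13 dequeues):
  [1] u=0 | in 2 | out 0 | prev ⊥ | push {}
  [2] u=1 | in ⊤ | out ⊤ | prev ⊥ | push {}
  [3] u=2 | in ⊥ | out 2 | ==
  [4] u=3 | in 1 | out ⊤ | prev 3 | push {}
  [5] u=4 | in ⊤ | out ⊤ | prev 1 | push {3}
  [6] u=5 | in ⊤ | out ⊤ | prev ⊥ | push {2}
  [7] u=6 | in ⊤ | out ⊤ | prev 1 | push {1}
  [8] u=3 | in ⊤ | out ⊤ | ==
  [9] u=2 | in ⊤ | out ⊤ | prev 2 | push {0,4,5}
  [10] u=1 | in ⊤ | out ⊤ | ==
  [11] u=0 | in ⊤ | out ⊤ | prev 0 | push {}
  [12] u=4 | in ⊤ | out ⊤ | ==
  [13] u=5 | in ⊤ | out ⊤ | ==

Converged values:
  [0] ⊤
  [1] ⊤
  [2] ⊤
  [3] ⊤
  [4] ⊤
  [5] ⊤
  [6] ⊤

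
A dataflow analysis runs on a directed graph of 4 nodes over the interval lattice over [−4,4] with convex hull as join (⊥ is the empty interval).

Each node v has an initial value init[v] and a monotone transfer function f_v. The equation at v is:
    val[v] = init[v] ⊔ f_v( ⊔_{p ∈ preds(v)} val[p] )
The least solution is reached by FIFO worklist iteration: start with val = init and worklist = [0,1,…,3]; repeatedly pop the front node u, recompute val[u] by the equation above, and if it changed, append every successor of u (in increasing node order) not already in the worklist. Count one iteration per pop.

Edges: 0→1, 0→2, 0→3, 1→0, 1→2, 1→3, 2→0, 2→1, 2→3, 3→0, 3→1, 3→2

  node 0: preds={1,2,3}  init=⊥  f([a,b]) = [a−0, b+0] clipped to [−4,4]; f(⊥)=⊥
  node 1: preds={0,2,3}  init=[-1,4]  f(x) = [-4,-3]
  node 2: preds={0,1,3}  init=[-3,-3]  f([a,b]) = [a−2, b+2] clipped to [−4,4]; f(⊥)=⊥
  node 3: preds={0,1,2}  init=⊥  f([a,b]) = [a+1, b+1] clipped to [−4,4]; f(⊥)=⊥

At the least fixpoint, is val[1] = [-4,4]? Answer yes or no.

Worklist (8 pops):
  #1 pop 0: in=[-3,4] → [-3,4] (was ⊥); enqueue []
  #2 pop 1: in=[-3,4] → [-4,4] (was [-1,4]); enqueue [0]
  #3 pop 2: in=[-4,4] → [-4,4] (was [-3,-3]); enqueue [1]
  #4 pop 3: in=[-4,4] → [-3,4] (was ⊥); enqueue [2]
  #5 pop 0: in=[-4,4] → [-4,4] (was [-3,4]); enqueue [3]
  #6 pop 1: in=[-4,4] → [-4,4] (no change)
  #7 pop 2: in=[-4,4] → [-4,4] (no change)
  #8 pop 3: in=[-4,4] → [-3,4] (no change)

Fixpoint:
  val[0] = [-4,4]
  val[1] = [-4,4]
  val[2] = [-4,4]
  val[3] = [-3,4]

yes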